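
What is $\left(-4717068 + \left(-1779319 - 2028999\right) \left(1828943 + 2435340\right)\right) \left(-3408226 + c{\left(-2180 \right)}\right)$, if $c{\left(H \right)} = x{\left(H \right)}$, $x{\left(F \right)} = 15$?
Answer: $55348496029134562082$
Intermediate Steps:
$c{\left(H \right)} = 15$
$\left(-4717068 + \left(-1779319 - 2028999\right) \left(1828943 + 2435340\right)\right) \left(-3408226 + c{\left(-2180 \right)}\right) = \left(-4717068 + \left(-1779319 - 2028999\right) \left(1828943 + 2435340\right)\right) \left(-3408226 + 15\right) = \left(-4717068 - 16239745705994\right) \left(-3408211\right) = \left(-16239750423062\right) \left(-3408211\right) = 55348496029134562082$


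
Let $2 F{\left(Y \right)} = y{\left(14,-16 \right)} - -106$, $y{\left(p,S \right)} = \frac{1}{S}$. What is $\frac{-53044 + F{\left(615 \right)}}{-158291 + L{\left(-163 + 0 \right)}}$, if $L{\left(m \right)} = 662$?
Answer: $\frac{1695713}{5044128} \approx 0.33618$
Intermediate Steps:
$F{\left(Y \right)} = \frac{1695}{32}$ ($F{\left(Y \right)} = \frac{\frac{1}{-16} - -106}{2} = \frac{- \frac{1}{16} + 106}{2} = \frac{1}{2} \cdot \frac{1695}{16} = \frac{1695}{32}$)
$\frac{-53044 + F{\left(615 \right)}}{-158291 + L{\left(-163 + 0 \right)}} = \frac{-53044 + \frac{1695}{32}}{-158291 + 662} = - \frac{1695713}{32 \left(-157629\right)} = \left(- \frac{1695713}{32}\right) \left(- \frac{1}{157629}\right) = \frac{1695713}{5044128}$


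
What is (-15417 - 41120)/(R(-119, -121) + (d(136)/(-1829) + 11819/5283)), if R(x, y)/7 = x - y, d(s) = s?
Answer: -546294811959/156174961 ≈ -3498.0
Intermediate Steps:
R(x, y) = -7*y + 7*x (R(x, y) = 7*(x - y) = -7*y + 7*x)
(-15417 - 41120)/(R(-119, -121) + (d(136)/(-1829) + 11819/5283)) = (-15417 - 41120)/((-7*(-121) + 7*(-119)) + (136/(-1829) + 11819/5283)) = -56537/((847 - 833) + (136*(-1/1829) + 11819*(1/5283))) = -56537/(14 + (-136/1829 + 11819/5283)) = -56537/(14 + 20898463/9662607) = -56537/156174961/9662607 = -56537*9662607/156174961 = -546294811959/156174961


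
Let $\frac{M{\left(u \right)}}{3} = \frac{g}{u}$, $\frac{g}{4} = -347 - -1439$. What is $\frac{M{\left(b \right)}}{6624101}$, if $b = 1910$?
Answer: $\frac{6552}{6326016455} \approx 1.0357 \cdot 10^{-6}$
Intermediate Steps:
$g = 4368$ ($g = 4 \left(-347 - -1439\right) = 4 \left(-347 + 1439\right) = 4 \cdot 1092 = 4368$)
$M{\left(u \right)} = \frac{13104}{u}$ ($M{\left(u \right)} = 3 \frac{4368}{u} = \frac{13104}{u}$)
$\frac{M{\left(b \right)}}{6624101} = \frac{13104 \cdot \frac{1}{1910}}{6624101} = 13104 \cdot \frac{1}{1910} \cdot \frac{1}{6624101} = \frac{6552}{955} \cdot \frac{1}{6624101} = \frac{6552}{6326016455}$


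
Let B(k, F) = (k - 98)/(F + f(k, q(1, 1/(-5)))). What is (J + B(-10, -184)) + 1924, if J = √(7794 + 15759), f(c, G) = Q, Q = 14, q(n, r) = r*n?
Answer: 163594/85 + 3*√2617 ≈ 2078.1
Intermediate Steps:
q(n, r) = n*r
f(c, G) = 14
J = 3*√2617 (J = √23553 = 3*√2617 ≈ 153.47)
B(k, F) = (-98 + k)/(14 + F) (B(k, F) = (k - 98)/(F + 14) = (-98 + k)/(14 + F))
(J + B(-10, -184)) + 1924 = (3*√2617 + (-98 - 10)/(14 - 184)) + 1924 = (3*√2617 - 108/(-170)) + 1924 = (3*√2617 - 1/170*(-108)) + 1924 = (3*√2617 + 54/85) + 1924 = (54/85 + 3*√2617) + 1924 = 163594/85 + 3*√2617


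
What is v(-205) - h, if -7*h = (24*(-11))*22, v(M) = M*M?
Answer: 288367/7 ≈ 41195.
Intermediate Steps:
v(M) = M**2
h = 5808/7 (h = -24*(-11)*22/7 = -(-264)*22/7 = -1/7*(-5808) = 5808/7 ≈ 829.71)
v(-205) - h = (-205)**2 - 1*5808/7 = 42025 - 5808/7 = 288367/7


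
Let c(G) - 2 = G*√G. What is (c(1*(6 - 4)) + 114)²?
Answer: 13464 + 464*√2 ≈ 14120.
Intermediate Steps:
c(G) = 2 + G^(3/2) (c(G) = 2 + G*√G = 2 + G^(3/2))
(c(1*(6 - 4)) + 114)² = ((2 + (1*(6 - 4))^(3/2)) + 114)² = ((2 + (1*2)^(3/2)) + 114)² = ((2 + 2^(3/2)) + 114)² = ((2 + 2*√2) + 114)² = (116 + 2*√2)²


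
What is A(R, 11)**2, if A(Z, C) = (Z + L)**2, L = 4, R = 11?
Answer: 50625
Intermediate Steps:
A(Z, C) = (4 + Z)**2 (A(Z, C) = (Z + 4)**2 = (4 + Z)**2)
A(R, 11)**2 = ((4 + 11)**2)**2 = (15**2)**2 = 225**2 = 50625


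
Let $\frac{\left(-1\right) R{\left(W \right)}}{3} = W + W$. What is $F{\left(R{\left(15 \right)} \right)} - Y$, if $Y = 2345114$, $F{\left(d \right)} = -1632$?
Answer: $-2346746$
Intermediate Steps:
$R{\left(W \right)} = - 6 W$ ($R{\left(W \right)} = - 3 \left(W + W\right) = - 3 \cdot 2 W = - 6 W$)
$F{\left(R{\left(15 \right)} \right)} - Y = -1632 - 2345114 = -2346746$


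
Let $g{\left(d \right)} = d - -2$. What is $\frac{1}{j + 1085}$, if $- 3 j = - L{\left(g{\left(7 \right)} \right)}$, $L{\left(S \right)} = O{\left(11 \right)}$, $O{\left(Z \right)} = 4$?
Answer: $\frac{3}{3259} \approx 0.00092053$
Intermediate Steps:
$g{\left(d \right)} = 2 + d$ ($g{\left(d \right)} = d + 2 = 2 + d$)
$L{\left(S \right)} = 4$
$j = \frac{4}{3}$ ($j = - \frac{\left(-1\right) 4}{3} = \left(- \frac{1}{3}\right) \left(-4\right) = \frac{4}{3} \approx 1.3333$)
$\frac{1}{j + 1085} = \frac{1}{\frac{4}{3} + 1085} = \frac{1}{\frac{3259}{3}} = \frac{3}{3259}$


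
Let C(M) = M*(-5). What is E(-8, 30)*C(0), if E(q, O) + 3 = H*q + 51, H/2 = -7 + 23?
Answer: 0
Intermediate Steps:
H = 32 (H = 2*(-7 + 23) = 2*16 = 32)
E(q, O) = 48 + 32*q (E(q, O) = -3 + (32*q + 51) = -3 + (51 + 32*q) = 48 + 32*q)
C(M) = -5*M
E(-8, 30)*C(0) = (48 + 32*(-8))*(-5*0) = (48 - 256)*0 = -208*0 = 0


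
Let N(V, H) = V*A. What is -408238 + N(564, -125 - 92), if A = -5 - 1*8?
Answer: -415570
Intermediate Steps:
A = -13 (A = -5 - 8 = -13)
N(V, H) = -13*V (N(V, H) = V*(-13) = -13*V)
-408238 + N(564, -125 - 92) = -408238 - 13*564 = -408238 - 7332 = -415570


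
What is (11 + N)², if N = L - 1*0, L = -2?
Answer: 81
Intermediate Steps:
N = -2 (N = -2 - 1*0 = -2 + 0 = -2)
(11 + N)² = (11 - 2)² = 9² = 81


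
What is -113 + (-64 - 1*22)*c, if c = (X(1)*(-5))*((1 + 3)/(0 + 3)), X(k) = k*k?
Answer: 1381/3 ≈ 460.33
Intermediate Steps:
X(k) = k**2
c = -20/3 (c = (1**2*(-5))*((1 + 3)/(0 + 3)) = (1*(-5))*(4/3) = -20/3 ≈ -6.6667)
-113 + (-64 - 1*22)*c = -113 + (-64 - 1*22)*(-20/3) = -113 + (-64 - 22)*(-20/3) = -113 - 86*(-20/3) = -113 + 1720/3 = 1381/3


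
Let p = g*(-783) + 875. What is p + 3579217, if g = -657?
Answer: 4094523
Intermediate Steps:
p = 515306 (p = -657*(-783) + 875 = 514431 + 875 = 515306)
p + 3579217 = 515306 + 3579217 = 4094523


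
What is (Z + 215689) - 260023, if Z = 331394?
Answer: 287060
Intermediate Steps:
(Z + 215689) - 260023 = (331394 + 215689) - 260023 = 547083 - 260023 = 287060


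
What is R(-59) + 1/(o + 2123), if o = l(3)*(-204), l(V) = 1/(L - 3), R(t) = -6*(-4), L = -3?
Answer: 51769/2157 ≈ 24.000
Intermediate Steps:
R(t) = 24
l(V) = -⅙ (l(V) = 1/(-3 - 3) = 1/(-6) = -⅙)
o = 34 (o = -⅙*(-204) = 34)
R(-59) + 1/(o + 2123) = 24 + 1/(34 + 2123) = 24 + 1/2157 = 51769/2157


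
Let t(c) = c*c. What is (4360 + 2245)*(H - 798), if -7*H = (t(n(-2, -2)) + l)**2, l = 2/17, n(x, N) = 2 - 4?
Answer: -1527881810/289 ≈ -5.2868e+6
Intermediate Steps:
n(x, N) = -2
t(c) = c**2
l = 2/17 (l = 2*(1/17) = 2/17 ≈ 0.11765)
H = -700/289 (H = -((-2)**2 + 2/17)**2/7 = -(4 + 2/17)**2/7 = -(70/17)**2/7 = -1/7*4900/289 = -700/289 ≈ -2.4221)
(4360 + 2245)*(H - 798) = (4360 + 2245)*(-700/289 - 798) = 6605*(-231322/289) = -1527881810/289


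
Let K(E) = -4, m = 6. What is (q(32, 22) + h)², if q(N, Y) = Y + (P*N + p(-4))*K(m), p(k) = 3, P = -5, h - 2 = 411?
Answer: 1129969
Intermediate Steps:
h = 413 (h = 2 + 411 = 413)
q(N, Y) = -12 + Y + 20*N (q(N, Y) = Y + (-5*N + 3)*(-4) = Y + (3 - 5*N)*(-4) = Y + (-12 + 20*N) = -12 + Y + 20*N)
(q(32, 22) + h)² = ((-12 + 22 + 20*32) + 413)² = ((-12 + 22 + 640) + 413)² = (650 + 413)² = 1063² = 1129969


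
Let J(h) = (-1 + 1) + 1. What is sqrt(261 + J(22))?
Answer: sqrt(262) ≈ 16.186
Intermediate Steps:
J(h) = 1 (J(h) = 0 + 1 = 1)
sqrt(261 + J(22)) = sqrt(261 + 1) = sqrt(262)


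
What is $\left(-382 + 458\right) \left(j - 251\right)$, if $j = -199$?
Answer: $-34200$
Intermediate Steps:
$\left(-382 + 458\right) \left(j - 251\right) = \left(-382 + 458\right) \left(-199 - 251\right) = 76 \left(-450\right) = -34200$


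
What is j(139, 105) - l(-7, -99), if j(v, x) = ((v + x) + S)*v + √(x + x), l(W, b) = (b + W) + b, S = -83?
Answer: 22584 + √210 ≈ 22599.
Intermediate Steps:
l(W, b) = W + 2*b (l(W, b) = (W + b) + b = W + 2*b)
j(v, x) = v*(-83 + v + x) + √2*√x (j(v, x) = ((v + x) - 83)*v + √(x + x) = (-83 + v + x)*v + √(2*x) = v*(-83 + v + x) + √2*√x)
j(139, 105) - l(-7, -99) = (139² - 83*139 + 139*105 + √2*√105) - (-7 + 2*(-99)) = (19321 - 11537 + 14595 + √210) - (-7 - 198) = (22379 + √210) - 1*(-205) = (22379 + √210) + 205 = 22584 + √210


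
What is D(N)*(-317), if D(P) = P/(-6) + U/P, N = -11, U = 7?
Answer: -25043/66 ≈ -379.44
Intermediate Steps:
D(P) = 7/P - P/6 (D(P) = P/(-6) + 7/P = P*(-⅙) + 7/P = -P/6 + 7/P = 7/P - P/6)
D(N)*(-317) = (7/(-11) - ⅙*(-11))*(-317) = (7*(-1/11) + 11/6)*(-317) = (-7/11 + 11/6)*(-317) = (79/66)*(-317) = -25043/66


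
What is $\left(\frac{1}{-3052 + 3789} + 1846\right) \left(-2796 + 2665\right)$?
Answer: $- \frac{178225893}{737} \approx -2.4183 \cdot 10^{5}$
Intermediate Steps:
$\left(\frac{1}{-3052 + 3789} + 1846\right) \left(-2796 + 2665\right) = \left(\frac{1}{737} + 1846\right) \left(-131\right) = \frac{1360503}{737} \left(-131\right) = - \frac{178225893}{737}$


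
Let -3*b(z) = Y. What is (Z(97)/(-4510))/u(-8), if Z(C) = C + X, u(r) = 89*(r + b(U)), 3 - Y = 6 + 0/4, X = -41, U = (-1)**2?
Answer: 4/200695 ≈ 1.9931e-5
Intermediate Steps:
U = 1
Y = -3 (Y = 3 - (6 + 0/4) = 3 - (6 + 0*(1/4)) = 3 - (6 + 0) = 3 - 1*6 = 3 - 6 = -3)
b(z) = 1 (b(z) = -1/3*(-3) = 1)
u(r) = 89 + 89*r (u(r) = 89*(r + 1) = 89*(1 + r) = 89 + 89*r)
Z(C) = -41 + C (Z(C) = C - 41 = -41 + C)
(Z(97)/(-4510))/u(-8) = ((-41 + 97)/(-4510))/(89 + 89*(-8)) = (56*(-1/4510))/(89 - 712) = -28/2255/(-623) = -28/2255*(-1/623) = 4/200695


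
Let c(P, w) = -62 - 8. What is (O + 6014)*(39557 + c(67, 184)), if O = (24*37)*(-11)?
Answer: -148234198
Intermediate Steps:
c(P, w) = -70
O = -9768 (O = 888*(-11) = -9768)
(O + 6014)*(39557 + c(67, 184)) = (-9768 + 6014)*(39557 - 70) = -3754*39487 = -148234198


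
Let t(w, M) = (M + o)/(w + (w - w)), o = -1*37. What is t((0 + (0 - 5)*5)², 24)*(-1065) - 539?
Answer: -64606/125 ≈ -516.85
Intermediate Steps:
o = -37
t(w, M) = (-37 + M)/w (t(w, M) = (M - 37)/(w + (w - w)) = (-37 + M)/(w + 0) = (-37 + M)/w)
t((0 + (0 - 5)*5)², 24)*(-1065) - 539 = ((-37 + 24)/((0 + (0 - 5)*5)²))*(-1065) - 539 = (-13/(0 - 5*5)²)*(-1065) - 539 = (-13/(0 - 25)²)*(-1065) - 539 = (-13/(-25)²)*(-1065) - 539 = (-13/625)*(-1065) - 539 = ((1/625)*(-13))*(-1065) - 539 = -13/625*(-1065) - 539 = 2769/125 - 539 = -64606/125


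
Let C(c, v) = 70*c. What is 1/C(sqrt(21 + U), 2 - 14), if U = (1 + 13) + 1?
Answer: 1/420 ≈ 0.0023810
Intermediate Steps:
U = 15 (U = 14 + 1 = 15)
1/C(sqrt(21 + U), 2 - 14) = 1/(70*sqrt(21 + 15)) = 1/(70*sqrt(36)) = 1/(70*6) = 1/420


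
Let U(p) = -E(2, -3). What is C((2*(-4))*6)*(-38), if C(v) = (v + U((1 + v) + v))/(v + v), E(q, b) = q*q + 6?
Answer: -551/24 ≈ -22.958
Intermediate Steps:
E(q, b) = 6 + q² (E(q, b) = q² + 6 = 6 + q²)
U(p) = -10 (U(p) = -(6 + 2²) = -(6 + 4) = -1*10 = -10)
C(v) = (-10 + v)/(2*v) (C(v) = (v - 10)/(v + v) = (-10 + v)/((2*v)) = (-10 + v)*(1/(2*v)) = (-10 + v)/(2*v))
C((2*(-4))*6)*(-38) = ((-10 + (2*(-4))*6)/(2*(((2*(-4))*6))))*(-38) = ((-10 - 8*6)/(2*((-8*6))))*(-38) = ((½)*(-10 - 48)/(-48))*(-38) = ((½)*(-1/48)*(-58))*(-38) = (29/48)*(-38) = -551/24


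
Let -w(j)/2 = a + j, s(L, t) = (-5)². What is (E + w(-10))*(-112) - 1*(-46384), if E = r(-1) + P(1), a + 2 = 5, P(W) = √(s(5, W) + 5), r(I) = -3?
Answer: 45152 - 112*√30 ≈ 44539.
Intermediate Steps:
s(L, t) = 25
P(W) = √30 (P(W) = √(25 + 5) = √30)
a = 3 (a = -2 + 5 = 3)
w(j) = -6 - 2*j (w(j) = -2*(3 + j) = -6 - 2*j)
E = -3 + √30 ≈ 2.4772
(E + w(-10))*(-112) - 1*(-46384) = ((-3 + √30) + (-6 - 2*(-10)))*(-112) - 1*(-46384) = ((-3 + √30) + (-6 + 20))*(-112) + 46384 = ((-3 + √30) + 14)*(-112) + 46384 = (11 + √30)*(-112) + 46384 = (-1232 - 112*√30) + 46384 = 45152 - 112*√30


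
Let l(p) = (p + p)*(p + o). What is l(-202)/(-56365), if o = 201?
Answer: -404/56365 ≈ -0.0071676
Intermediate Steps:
l(p) = 2*p*(201 + p) (l(p) = (p + p)*(p + 201) = (2*p)*(201 + p) = 2*p*(201 + p))
l(-202)/(-56365) = (2*(-202)*(201 - 202))/(-56365) = (2*(-202)*(-1))*(-1/56365) = 404*(-1/56365) = -404/56365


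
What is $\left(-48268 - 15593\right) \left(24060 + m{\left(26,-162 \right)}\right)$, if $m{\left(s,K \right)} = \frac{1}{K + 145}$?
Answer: $- \frac{26120362359}{17} \approx -1.5365 \cdot 10^{9}$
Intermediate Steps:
$m{\left(s,K \right)} = \frac{1}{145 + K}$
$\left(-48268 - 15593\right) \left(24060 + m{\left(26,-162 \right)}\right) = \left(-48268 - 15593\right) \left(24060 + \frac{1}{145 - 162}\right) = - 63861 \left(24060 + \frac{1}{-17}\right) = - 63861 \left(24060 - \frac{1}{17}\right) = \left(-63861\right) \frac{409019}{17} = - \frac{26120362359}{17}$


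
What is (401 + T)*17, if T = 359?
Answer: 12920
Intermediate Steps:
(401 + T)*17 = (401 + 359)*17 = 760*17 = 12920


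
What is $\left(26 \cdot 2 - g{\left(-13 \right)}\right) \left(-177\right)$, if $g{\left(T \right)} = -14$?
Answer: $-11682$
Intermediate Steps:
$\left(26 \cdot 2 - g{\left(-13 \right)}\right) \left(-177\right) = \left(26 \cdot 2 - -14\right) \left(-177\right) = \left(52 + 14\right) \left(-177\right) = 66 \left(-177\right) = -11682$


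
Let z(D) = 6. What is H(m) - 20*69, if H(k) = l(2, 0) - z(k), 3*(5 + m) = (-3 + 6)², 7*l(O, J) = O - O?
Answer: -1386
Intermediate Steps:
l(O, J) = 0 (l(O, J) = (O - O)/7 = (⅐)*0 = 0)
m = -2 (m = -5 + (-3 + 6)²/3 = -5 + (⅓)*3² = -5 + (⅓)*9 = -5 + 3 = -2)
H(k) = -6 (H(k) = 0 - 1*6 = 0 - 6 = -6)
H(m) - 20*69 = -6 - 20*69 = -6 - 1380 = -1386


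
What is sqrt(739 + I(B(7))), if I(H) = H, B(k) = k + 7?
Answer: sqrt(753) ≈ 27.441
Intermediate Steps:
B(k) = 7 + k
sqrt(739 + I(B(7))) = sqrt(739 + (7 + 7)) = sqrt(739 + 14) = sqrt(753)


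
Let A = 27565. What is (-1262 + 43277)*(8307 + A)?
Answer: 1507162080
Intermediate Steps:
(-1262 + 43277)*(8307 + A) = (-1262 + 43277)*(8307 + 27565) = 42015*35872 = 1507162080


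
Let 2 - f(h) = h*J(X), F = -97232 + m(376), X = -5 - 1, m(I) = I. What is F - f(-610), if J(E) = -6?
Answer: -93198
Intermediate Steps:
X = -6
F = -96856 (F = -97232 + 376 = -96856)
f(h) = 2 + 6*h (f(h) = 2 - h*(-6) = 2 - (-6)*h = 2 + 6*h)
F - f(-610) = -96856 - (2 + 6*(-610)) = -96856 - (2 - 3660) = -96856 - 1*(-3658) = -96856 + 3658 = -93198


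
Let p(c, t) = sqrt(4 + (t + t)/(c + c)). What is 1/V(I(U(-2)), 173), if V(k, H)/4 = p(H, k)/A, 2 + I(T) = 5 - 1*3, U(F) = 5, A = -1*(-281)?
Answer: 281/8 ≈ 35.125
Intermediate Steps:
A = 281
p(c, t) = sqrt(4 + t/c) (p(c, t) = sqrt(4 + (2*t)/((2*c))) = sqrt(4 + (2*t)*(1/(2*c))) = sqrt(4 + t/c))
I(T) = 0 (I(T) = -2 + (5 - 1*3) = -2 + (5 - 3) = -2 + 2 = 0)
V(k, H) = 4*sqrt(4 + k/H)/281 (V(k, H) = 4*(sqrt(4 + k/H)/281) = 4*sqrt(4 + k/H)/281)
1/V(I(U(-2)), 173) = 1/(4*sqrt(4 + 0/173)/281) = 1/(4*sqrt(4 + 0*(1/173))/281) = 1/(4*sqrt(4 + 0)/281) = 1/(4*sqrt(4)/281) = 1/((4/281)*2) = 1/(8/281) = 281/8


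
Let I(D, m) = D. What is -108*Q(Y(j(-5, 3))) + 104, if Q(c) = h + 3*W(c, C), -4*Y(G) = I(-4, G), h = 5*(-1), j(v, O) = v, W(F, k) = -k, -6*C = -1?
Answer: 698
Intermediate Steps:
C = ⅙ (C = -⅙*(-1) = ⅙ ≈ 0.16667)
h = -5
Y(G) = 1 (Y(G) = -¼*(-4) = 1)
Q(c) = -11/2 (Q(c) = -5 + 3*(-1*⅙) = -5 + 3*(-⅙) = -5 - ½ = -11/2)
-108*Q(Y(j(-5, 3))) + 104 = -108*(-11/2) + 104 = 594 + 104 = 698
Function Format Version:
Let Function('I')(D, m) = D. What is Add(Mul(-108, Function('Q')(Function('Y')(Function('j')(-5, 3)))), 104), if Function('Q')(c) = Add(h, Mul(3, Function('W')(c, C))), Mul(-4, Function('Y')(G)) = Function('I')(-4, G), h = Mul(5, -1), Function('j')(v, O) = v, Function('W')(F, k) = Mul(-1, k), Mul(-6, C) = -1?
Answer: 698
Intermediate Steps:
C = Rational(1, 6) (C = Mul(Rational(-1, 6), -1) = Rational(1, 6) ≈ 0.16667)
h = -5
Function('Y')(G) = 1 (Function('Y')(G) = Mul(Rational(-1, 4), -4) = 1)
Function('Q')(c) = Rational(-11, 2) (Function('Q')(c) = Add(-5, Mul(3, Mul(-1, Rational(1, 6)))) = Add(-5, Mul(3, Rational(-1, 6))) = Add(-5, Rational(-1, 2)) = Rational(-11, 2))
Add(Mul(-108, Function('Q')(Function('Y')(Function('j')(-5, 3)))), 104) = Add(Mul(-108, Rational(-11, 2)), 104) = Add(594, 104) = 698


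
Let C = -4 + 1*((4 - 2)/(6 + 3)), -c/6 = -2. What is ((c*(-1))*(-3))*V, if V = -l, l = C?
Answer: 136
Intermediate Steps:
c = 12 (c = -6*(-2) = 12)
C = -34/9 (C = -4 + 1*(2/9) = -4 + 2/9 = -34/9 ≈ -3.7778)
l = -34/9 ≈ -3.7778
V = 34/9 (V = -1*(-34/9) = 34/9 ≈ 3.7778)
((c*(-1))*(-3))*V = ((12*(-1))*(-3))*(34/9) = -12*(-3)*(34/9) = 36*(34/9) = 136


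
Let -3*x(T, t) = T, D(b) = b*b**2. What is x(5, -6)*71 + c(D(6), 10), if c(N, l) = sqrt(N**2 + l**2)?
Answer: -355/3 + 2*sqrt(11689) ≈ 97.898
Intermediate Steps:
D(b) = b**3
x(T, t) = -T/3
x(5, -6)*71 + c(D(6), 10) = -1/3*5*71 + sqrt((6**3)**2 + 10**2) = -5/3*71 + sqrt(216**2 + 100) = -355/3 + sqrt(46656 + 100) = -355/3 + sqrt(46756) = -355/3 + 2*sqrt(11689)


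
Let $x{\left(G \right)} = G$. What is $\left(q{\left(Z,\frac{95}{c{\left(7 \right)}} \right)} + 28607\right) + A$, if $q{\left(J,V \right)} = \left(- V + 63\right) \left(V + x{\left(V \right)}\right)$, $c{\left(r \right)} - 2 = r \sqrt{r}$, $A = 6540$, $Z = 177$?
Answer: $\frac{4024749377}{114921} + \frac{28910210 \sqrt{7}}{114921} \approx 35687.0$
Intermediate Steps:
$c{\left(r \right)} = 2 + r^{\frac{3}{2}}$ ($c{\left(r \right)} = 2 + r \sqrt{r} = 2 + r^{\frac{3}{2}}$)
$q{\left(J,V \right)} = 2 V \left(63 - V\right)$ ($q{\left(J,V \right)} = \left(- V + 63\right) \left(V + V\right) = \left(63 - V\right) 2 V = 2 V \left(63 - V\right)$)
$\left(q{\left(Z,\frac{95}{c{\left(7 \right)}} \right)} + 28607\right) + A = \left(2 \frac{95}{2 + 7^{\frac{3}{2}}} \left(63 - \frac{95}{2 + 7^{\frac{3}{2}}}\right) + 28607\right) + 6540 = \left(2 \frac{95}{2 + 7 \sqrt{7}} \left(63 - \frac{95}{2 + 7 \sqrt{7}}\right) + 28607\right) + 6540 = \left(\frac{190 \left(63 - \frac{95}{2 + 7 \sqrt{7}}\right)}{2 + 7 \sqrt{7}} + 28607\right) + 6540 = \left(28607 + \frac{190 \left(63 - \frac{95}{2 + 7 \sqrt{7}}\right)}{2 + 7 \sqrt{7}}\right) + 6540 = 35147 + \frac{190 \left(63 - \frac{95}{2 + 7 \sqrt{7}}\right)}{2 + 7 \sqrt{7}}$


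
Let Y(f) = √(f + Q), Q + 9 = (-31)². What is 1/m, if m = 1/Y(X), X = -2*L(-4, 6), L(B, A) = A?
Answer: 2*√235 ≈ 30.659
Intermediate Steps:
Q = 952 (Q = -9 + (-31)² = -9 + 961 = 952)
X = -12 (X = -2*6 = -12)
Y(f) = √(952 + f) (Y(f) = √(f + 952) = √(952 + f))
m = √235/470 (m = 1/(√(952 - 12)) = 1/(√940) = 1/(2*√235) = √235/470 ≈ 0.032616)
1/m = 1/(√235/470) = 2*√235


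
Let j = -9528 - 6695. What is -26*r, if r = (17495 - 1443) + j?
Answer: 4446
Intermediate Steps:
j = -16223
r = -171 (r = (17495 - 1443) - 16223 = 16052 - 16223 = -171)
-26*r = -26*(-171) = 4446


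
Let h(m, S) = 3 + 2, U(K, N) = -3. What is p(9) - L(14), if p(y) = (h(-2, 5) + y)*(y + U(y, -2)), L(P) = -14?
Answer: 98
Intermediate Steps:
h(m, S) = 5
p(y) = (-3 + y)*(5 + y) (p(y) = (5 + y)*(y - 3) = (5 + y)*(-3 + y) = (-3 + y)*(5 + y))
p(9) - L(14) = (-15 + 9² + 2*9) - 1*(-14) = (-15 + 81 + 18) + 14 = 84 + 14 = 98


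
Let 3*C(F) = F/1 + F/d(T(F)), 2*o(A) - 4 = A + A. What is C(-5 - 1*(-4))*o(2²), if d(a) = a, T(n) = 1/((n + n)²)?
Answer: -10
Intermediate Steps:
T(n) = 1/(4*n²) (T(n) = 1/((2*n)²) = 1/(4*n²))
o(A) = 2 + A (o(A) = 2 + (A + A)/2 = 2 + (2*A)/2 = 2 + A)
C(F) = F/3 + 4*F³/3 (C(F) = (F/1 + F/((1/(4*F²))))/3 = (F*1 + F*(4*F²))/3 = (F + 4*F³)/3 = F/3 + 4*F³/3)
C(-5 - 1*(-4))*o(2²) = ((-5 - 1*(-4))*(1 + 4*(-5 - 1*(-4))²)/3)*(2 + 2²) = ((-5 + 4)*(1 + 4*(-5 + 4)²)/3)*(2 + 4) = ((⅓)*(-1)*(1 + 4*(-1)²))*6 = ((⅓)*(-1)*(1 + 4*1))*6 = ((⅓)*(-1)*(1 + 4))*6 = ((⅓)*(-1)*5)*6 = -5/3*6 = -10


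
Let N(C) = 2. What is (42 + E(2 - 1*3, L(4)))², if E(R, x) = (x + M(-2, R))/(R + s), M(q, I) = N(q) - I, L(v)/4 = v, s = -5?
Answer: 54289/36 ≈ 1508.0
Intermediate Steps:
L(v) = 4*v
M(q, I) = 2 - I
E(R, x) = (2 + x - R)/(-5 + R) (E(R, x) = (x + (2 - R))/(R - 5) = (2 + x - R)/(-5 + R))
(42 + E(2 - 1*3, L(4)))² = (42 + (2 + 4*4 - (2 - 1*3))/(-5 + (2 - 1*3)))² = (42 + (2 + 16 - (2 - 3))/(-5 + (2 - 3)))² = (42 + (2 + 16 - 1*(-1))/(-5 - 1))² = (42 + (2 + 16 + 1)/(-6))² = (42 - ⅙*19)² = (42 - 19/6)² = (233/6)² = 54289/36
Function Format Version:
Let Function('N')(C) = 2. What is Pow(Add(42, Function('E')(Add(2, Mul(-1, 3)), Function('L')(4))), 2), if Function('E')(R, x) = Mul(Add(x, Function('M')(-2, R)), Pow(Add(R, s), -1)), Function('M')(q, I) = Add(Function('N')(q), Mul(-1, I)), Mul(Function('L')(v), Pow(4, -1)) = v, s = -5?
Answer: Rational(54289, 36) ≈ 1508.0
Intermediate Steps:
Function('L')(v) = Mul(4, v)
Function('M')(q, I) = Add(2, Mul(-1, I))
Function('E')(R, x) = Mul(Pow(Add(-5, R), -1), Add(2, x, Mul(-1, R))) (Function('E')(R, x) = Mul(Add(x, Add(2, Mul(-1, R))), Pow(Add(R, -5), -1)) = Mul(Add(2, x, Mul(-1, R)), Pow(Add(-5, R), -1)) = Mul(Pow(Add(-5, R), -1), Add(2, x, Mul(-1, R))))
Pow(Add(42, Function('E')(Add(2, Mul(-1, 3)), Function('L')(4))), 2) = Pow(Add(42, Mul(Pow(Add(-5, Add(2, Mul(-1, 3))), -1), Add(2, Mul(4, 4), Mul(-1, Add(2, Mul(-1, 3)))))), 2) = Pow(Add(42, Mul(Pow(Add(-5, Add(2, -3)), -1), Add(2, 16, Mul(-1, Add(2, -3))))), 2) = Pow(Add(42, Mul(Pow(Add(-5, -1), -1), Add(2, 16, Mul(-1, -1)))), 2) = Pow(Add(42, Mul(Pow(-6, -1), Add(2, 16, 1))), 2) = Pow(Add(42, Mul(Rational(-1, 6), 19)), 2) = Pow(Add(42, Rational(-19, 6)), 2) = Pow(Rational(233, 6), 2) = Rational(54289, 36)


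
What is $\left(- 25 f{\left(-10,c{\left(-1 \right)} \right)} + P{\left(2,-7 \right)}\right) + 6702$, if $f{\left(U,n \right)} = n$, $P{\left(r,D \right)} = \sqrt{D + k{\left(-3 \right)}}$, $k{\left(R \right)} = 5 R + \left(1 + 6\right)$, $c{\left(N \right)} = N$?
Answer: $6727 + i \sqrt{15} \approx 6727.0 + 3.873 i$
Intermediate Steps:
$k{\left(R \right)} = 7 + 5 R$ ($k{\left(R \right)} = 5 R + 7 = 7 + 5 R$)
$P{\left(r,D \right)} = \sqrt{-8 + D}$ ($P{\left(r,D \right)} = \sqrt{D + \left(7 + 5 \left(-3\right)\right)} = \sqrt{D + \left(7 - 15\right)} = \sqrt{D - 8} = \sqrt{-8 + D}$)
$\left(- 25 f{\left(-10,c{\left(-1 \right)} \right)} + P{\left(2,-7 \right)}\right) + 6702 = \left(\left(-25\right) \left(-1\right) + \sqrt{-8 - 7}\right) + 6702 = \left(25 + \sqrt{-15}\right) + 6702 = \left(25 + i \sqrt{15}\right) + 6702 = 6727 + i \sqrt{15}$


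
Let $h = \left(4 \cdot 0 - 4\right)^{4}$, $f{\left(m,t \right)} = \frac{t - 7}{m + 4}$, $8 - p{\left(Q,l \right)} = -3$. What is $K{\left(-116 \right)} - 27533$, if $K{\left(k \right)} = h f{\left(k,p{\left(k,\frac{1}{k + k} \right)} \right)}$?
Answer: $- \frac{192795}{7} \approx -27542.0$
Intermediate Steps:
$p{\left(Q,l \right)} = 11$ ($p{\left(Q,l \right)} = 8 - -3 = 8 + 3 = 11$)
$f{\left(m,t \right)} = \frac{-7 + t}{4 + m}$
$h = 256$ ($h = \left(0 - 4\right)^{4} = \left(-4\right)^{4} = 256$)
$K{\left(k \right)} = \frac{1024}{4 + k}$ ($K{\left(k \right)} = 256 \frac{-7 + 11}{4 + k} = 256 \frac{1}{4 + k} 4 = 256 \frac{4}{4 + k} = \frac{1024}{4 + k}$)
$K{\left(-116 \right)} - 27533 = \frac{1024}{4 - 116} - 27533 = \frac{1024}{-112} - 27533 = 1024 \left(- \frac{1}{112}\right) - 27533 = - \frac{64}{7} - 27533 = - \frac{192795}{7}$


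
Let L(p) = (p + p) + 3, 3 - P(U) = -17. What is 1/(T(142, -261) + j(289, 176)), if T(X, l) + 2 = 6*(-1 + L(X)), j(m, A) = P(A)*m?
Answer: 1/7494 ≈ 0.00013344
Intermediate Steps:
P(U) = 20 (P(U) = 3 - 1*(-17) = 3 + 17 = 20)
L(p) = 3 + 2*p (L(p) = 2*p + 3 = 3 + 2*p)
j(m, A) = 20*m
T(X, l) = 10 + 12*X (T(X, l) = -2 + 6*(-1 + (3 + 2*X)) = -2 + 6*(2 + 2*X) = -2 + (12 + 12*X) = 10 + 12*X)
1/(T(142, -261) + j(289, 176)) = 1/((10 + 12*142) + 20*289) = 1/((10 + 1704) + 5780) = 1/(1714 + 5780) = 1/7494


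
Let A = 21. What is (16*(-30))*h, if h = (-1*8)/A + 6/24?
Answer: 440/7 ≈ 62.857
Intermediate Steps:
h = -11/84 (h = -1*8/21 + 6/24 = -8*1/21 + 6*(1/24) = -8/21 + 1/4 = -11/84 ≈ -0.13095)
(16*(-30))*h = (16*(-30))*(-11/84) = -480*(-11/84) = 440/7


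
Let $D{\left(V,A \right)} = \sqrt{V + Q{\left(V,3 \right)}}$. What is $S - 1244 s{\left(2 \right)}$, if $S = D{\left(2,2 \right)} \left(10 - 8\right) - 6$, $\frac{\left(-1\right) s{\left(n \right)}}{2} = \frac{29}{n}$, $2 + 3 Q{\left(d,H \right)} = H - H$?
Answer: $36070 + \frac{4 \sqrt{3}}{3} \approx 36072.0$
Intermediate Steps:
$Q{\left(d,H \right)} = - \frac{2}{3}$ ($Q{\left(d,H \right)} = - \frac{2}{3} + \frac{H - H}{3} = - \frac{2}{3} + \frac{1}{3} \cdot 0 = - \frac{2}{3} + 0 = - \frac{2}{3}$)
$D{\left(V,A \right)} = \sqrt{- \frac{2}{3} + V}$ ($D{\left(V,A \right)} = \sqrt{V - \frac{2}{3}} = \sqrt{- \frac{2}{3} + V}$)
$s{\left(n \right)} = - \frac{58}{n}$ ($s{\left(n \right)} = - 2 \frac{29}{n} = - \frac{58}{n}$)
$S = -6 + \frac{4 \sqrt{3}}{3}$ ($S = \frac{\sqrt{-6 + 9 \cdot 2}}{3} \left(10 - 8\right) - 6 = \frac{\sqrt{-6 + 18}}{3} \left(10 - 8\right) - 6 = \frac{\sqrt{12}}{3} \cdot 2 - 6 = \frac{2 \sqrt{3}}{3} \cdot 2 - 6 = \frac{4 \sqrt{3}}{3} - 6 = -6 + \frac{4 \sqrt{3}}{3} \approx -3.6906$)
$S - 1244 s{\left(2 \right)} = \left(-6 + \frac{4 \sqrt{3}}{3}\right) - 1244 \left(- \frac{58}{2}\right) = \left(-6 + \frac{4 \sqrt{3}}{3}\right) - 1244 \left(\left(-58\right) \frac{1}{2}\right) = \left(-6 + \frac{4 \sqrt{3}}{3}\right) - -36076 = \left(-6 + \frac{4 \sqrt{3}}{3}\right) + 36076 = 36070 + \frac{4 \sqrt{3}}{3}$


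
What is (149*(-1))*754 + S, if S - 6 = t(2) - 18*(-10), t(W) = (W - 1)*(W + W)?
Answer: -112156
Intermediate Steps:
t(W) = 2*W*(-1 + W) (t(W) = (-1 + W)*(2*W) = 2*W*(-1 + W))
S = 190 (S = 6 + (2*2*(-1 + 2) - 18*(-10)) = 6 + (2*2*1 + 180) = 6 + (4 + 180) = 6 + 184 = 190)
(149*(-1))*754 + S = (149*(-1))*754 + 190 = -149*754 + 190 = -112346 + 190 = -112156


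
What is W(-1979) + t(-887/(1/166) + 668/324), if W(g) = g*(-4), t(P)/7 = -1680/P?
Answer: 18882122404/2385287 ≈ 7916.1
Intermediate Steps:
t(P) = -11760/P (t(P) = 7*(-1680/P) = -11760/P)
W(g) = -4*g
W(-1979) + t(-887/(1/166) + 668/324) = -4*(-1979) - 11760/(-887/(1/166) + 668/324) = 7916 - 11760/(-887/1/166 + 668*(1/324)) = 7916 - 11760/(-887*166 + 167/81) = 7916 - 11760/(-147242 + 167/81) = 7916 - 11760/(-11926435/81) = 7916 - 11760*(-81/11926435) = 7916 + 190512/2385287 = 18882122404/2385287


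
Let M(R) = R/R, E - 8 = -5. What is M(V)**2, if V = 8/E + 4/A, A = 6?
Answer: 1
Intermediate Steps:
E = 3 (E = 8 - 5 = 3)
V = 10/3 (V = 8/3 + 4/6 = 8*(1/3) + 4*(1/6) = 8/3 + 2/3 = 10/3 ≈ 3.3333)
M(R) = 1
M(V)**2 = 1**2 = 1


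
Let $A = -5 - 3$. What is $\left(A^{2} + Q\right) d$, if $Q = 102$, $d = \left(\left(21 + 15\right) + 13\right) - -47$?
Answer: $15936$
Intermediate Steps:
$A = -8$
$d = 96$ ($d = \left(36 + 13\right) + 47 = 49 + 47 = 96$)
$\left(A^{2} + Q\right) d = \left(\left(-8\right)^{2} + 102\right) 96 = \left(64 + 102\right) 96 = 166 \cdot 96 = 15936$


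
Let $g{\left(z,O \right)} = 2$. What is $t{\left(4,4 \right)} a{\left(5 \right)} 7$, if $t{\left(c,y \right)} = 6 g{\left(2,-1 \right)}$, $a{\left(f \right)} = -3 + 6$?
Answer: $252$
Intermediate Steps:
$a{\left(f \right)} = 3$
$t{\left(c,y \right)} = 12$ ($t{\left(c,y \right)} = 6 \cdot 2 = 12$)
$t{\left(4,4 \right)} a{\left(5 \right)} 7 = 12 \cdot 3 \cdot 7 = 36 \cdot 7 = 252$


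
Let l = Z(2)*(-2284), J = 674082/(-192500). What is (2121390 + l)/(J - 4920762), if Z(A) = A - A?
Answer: -68061262500/157874559847 ≈ -0.43111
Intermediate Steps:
Z(A) = 0
J = -337041/96250 (J = 674082*(-1/192500) = -337041/96250 ≈ -3.5017)
l = 0 (l = 0*(-2284) = 0)
(2121390 + l)/(J - 4920762) = (2121390 + 0)/(-337041/96250 - 4920762) = 2121390/(-473623679541/96250) = 2121390*(-96250/473623679541) = -68061262500/157874559847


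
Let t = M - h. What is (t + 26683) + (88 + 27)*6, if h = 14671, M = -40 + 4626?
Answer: 17288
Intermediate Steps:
M = 4586
t = -10085 (t = 4586 - 1*14671 = 4586 - 14671 = -10085)
(t + 26683) + (88 + 27)*6 = (-10085 + 26683) + (88 + 27)*6 = 16598 + 115*6 = 16598 + 690 = 17288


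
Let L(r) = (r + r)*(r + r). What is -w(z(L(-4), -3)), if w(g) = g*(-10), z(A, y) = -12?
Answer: -120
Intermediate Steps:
L(r) = 4*r² (L(r) = (2*r)*(2*r) = 4*r²)
w(g) = -10*g
-w(z(L(-4), -3)) = -(-10)*(-12) = -1*120 = -120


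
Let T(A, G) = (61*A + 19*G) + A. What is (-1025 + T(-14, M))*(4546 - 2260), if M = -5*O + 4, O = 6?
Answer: -5456682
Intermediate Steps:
M = -26 (M = -5*6 + 4 = -30 + 4 = -26)
T(A, G) = 19*G + 62*A (T(A, G) = (19*G + 61*A) + A = 19*G + 62*A)
(-1025 + T(-14, M))*(4546 - 2260) = (-1025 + (19*(-26) + 62*(-14)))*(4546 - 2260) = (-1025 + (-494 - 868))*2286 = (-1025 - 1362)*2286 = -2387*2286 = -5456682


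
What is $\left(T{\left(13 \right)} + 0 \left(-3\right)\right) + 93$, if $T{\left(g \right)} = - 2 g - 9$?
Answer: $58$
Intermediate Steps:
$T{\left(g \right)} = -9 - 2 g$
$\left(T{\left(13 \right)} + 0 \left(-3\right)\right) + 93 = \left(\left(-9 - 26\right) + 0 \left(-3\right)\right) + 93 = \left(\left(-9 - 26\right) + 0\right) + 93 = \left(-35 + 0\right) + 93 = -35 + 93 = 58$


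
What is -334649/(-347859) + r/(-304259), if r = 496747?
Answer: -70977944582/105839231481 ≈ -0.67062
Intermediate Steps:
-334649/(-347859) + r/(-304259) = -334649/(-347859) + 496747/(-304259) = -334649*(-1/347859) + 496747*(-1/304259) = 334649/347859 - 496747/304259 = -70977944582/105839231481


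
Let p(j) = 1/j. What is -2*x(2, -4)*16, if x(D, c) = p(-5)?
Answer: 32/5 ≈ 6.4000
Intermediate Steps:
x(D, c) = -1/5 (x(D, c) = 1/(-5) = -1/5)
-2*x(2, -4)*16 = -2*(-1/5)*16 = (2/5)*16 = 32/5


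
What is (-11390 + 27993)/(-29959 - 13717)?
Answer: -16603/43676 ≈ -0.38014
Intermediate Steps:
(-11390 + 27993)/(-29959 - 13717) = 16603/(-43676) = 16603*(-1/43676) = -16603/43676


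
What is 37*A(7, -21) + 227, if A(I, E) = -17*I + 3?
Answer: -4065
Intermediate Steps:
A(I, E) = 3 - 17*I
37*A(7, -21) + 227 = 37*(3 - 17*7) + 227 = 37*(3 - 119) + 227 = 37*(-116) + 227 = -4292 + 227 = -4065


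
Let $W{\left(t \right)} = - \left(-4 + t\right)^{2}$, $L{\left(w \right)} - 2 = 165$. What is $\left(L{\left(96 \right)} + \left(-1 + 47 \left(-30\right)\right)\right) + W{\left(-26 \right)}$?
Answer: $-2144$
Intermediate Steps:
$L{\left(w \right)} = 167$ ($L{\left(w \right)} = 2 + 165 = 167$)
$\left(L{\left(96 \right)} + \left(-1 + 47 \left(-30\right)\right)\right) + W{\left(-26 \right)} = \left(167 + \left(-1 + 47 \left(-30\right)\right)\right) - \left(-4 - 26\right)^{2} = \left(167 - 1411\right) - \left(-30\right)^{2} = \left(167 - 1411\right) - 900 = -1244 - 900 = -2144$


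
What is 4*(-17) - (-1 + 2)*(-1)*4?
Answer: -64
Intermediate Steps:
4*(-17) - (-1 + 2)*(-1)*4 = -68 - 1*(-1)*4 = -68 - (-1)*4 = -68 - 1*(-4) = -68 + 4 = -64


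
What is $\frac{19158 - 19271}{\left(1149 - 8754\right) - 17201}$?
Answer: $\frac{113}{24806} \approx 0.0045554$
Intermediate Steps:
$\frac{19158 - 19271}{\left(1149 - 8754\right) - 17201} = - \frac{113}{-7605 - 17201} = - \frac{113}{-24806} = \left(-113\right) \left(- \frac{1}{24806}\right) = \frac{113}{24806}$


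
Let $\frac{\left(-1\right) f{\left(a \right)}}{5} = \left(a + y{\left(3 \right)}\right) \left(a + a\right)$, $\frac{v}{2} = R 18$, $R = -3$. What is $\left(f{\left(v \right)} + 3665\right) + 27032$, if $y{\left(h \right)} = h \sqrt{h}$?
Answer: $-85943 + 3240 \sqrt{3} \approx -80331.0$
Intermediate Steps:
$y{\left(h \right)} = h^{\frac{3}{2}}$
$v = -108$ ($v = 2 \left(\left(-3\right) 18\right) = 2 \left(-54\right) = -108$)
$f{\left(a \right)} = - 10 a \left(a + 3 \sqrt{3}\right)$ ($f{\left(a \right)} = - 5 \left(a + 3^{\frac{3}{2}}\right) \left(a + a\right) = - 5 \left(a + 3 \sqrt{3}\right) 2 a = - 5 \cdot 2 a \left(a + 3 \sqrt{3}\right) = - 10 a \left(a + 3 \sqrt{3}\right)$)
$\left(f{\left(v \right)} + 3665\right) + 27032 = \left(\left(-10\right) \left(-108\right) \left(-108 + 3 \sqrt{3}\right) + 3665\right) + 27032 = \left(\left(-116640 + 3240 \sqrt{3}\right) + 3665\right) + 27032 = \left(-112975 + 3240 \sqrt{3}\right) + 27032 = -85943 + 3240 \sqrt{3}$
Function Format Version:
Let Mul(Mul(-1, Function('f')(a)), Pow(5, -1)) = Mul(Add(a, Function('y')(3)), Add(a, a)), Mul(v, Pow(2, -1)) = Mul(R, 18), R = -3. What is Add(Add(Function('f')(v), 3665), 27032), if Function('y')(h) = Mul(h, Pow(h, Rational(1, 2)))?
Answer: Add(-85943, Mul(3240, Pow(3, Rational(1, 2)))) ≈ -80331.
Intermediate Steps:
Function('y')(h) = Pow(h, Rational(3, 2))
v = -108 (v = Mul(2, Mul(-3, 18)) = Mul(2, -54) = -108)
Function('f')(a) = Mul(-10, a, Add(a, Mul(3, Pow(3, Rational(1, 2))))) (Function('f')(a) = Mul(-5, Mul(Add(a, Pow(3, Rational(3, 2))), Add(a, a))) = Mul(-5, Mul(Add(a, Mul(3, Pow(3, Rational(1, 2)))), Mul(2, a))) = Mul(-5, Mul(2, a, Add(a, Mul(3, Pow(3, Rational(1, 2)))))) = Mul(-10, a, Add(a, Mul(3, Pow(3, Rational(1, 2))))))
Add(Add(Function('f')(v), 3665), 27032) = Add(Add(Mul(-10, -108, Add(-108, Mul(3, Pow(3, Rational(1, 2))))), 3665), 27032) = Add(Add(Add(-116640, Mul(3240, Pow(3, Rational(1, 2)))), 3665), 27032) = Add(Add(-112975, Mul(3240, Pow(3, Rational(1, 2)))), 27032) = Add(-85943, Mul(3240, Pow(3, Rational(1, 2))))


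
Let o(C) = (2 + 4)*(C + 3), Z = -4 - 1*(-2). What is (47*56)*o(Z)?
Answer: 15792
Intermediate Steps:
Z = -2 (Z = -4 + 2 = -2)
o(C) = 18 + 6*C (o(C) = 6*(3 + C) = 18 + 6*C)
(47*56)*o(Z) = (47*56)*(18 + 6*(-2)) = 2632*(18 - 12) = 2632*6 = 15792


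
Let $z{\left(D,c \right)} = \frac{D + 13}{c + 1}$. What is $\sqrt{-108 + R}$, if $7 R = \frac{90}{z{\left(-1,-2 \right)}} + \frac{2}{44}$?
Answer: $\frac{i \sqrt{646646}}{77} \approx 10.443 i$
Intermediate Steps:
$z{\left(D,c \right)} = \frac{13 + D}{1 + c}$
$R = - \frac{82}{77}$ ($R = \frac{\frac{90}{\frac{1}{1 - 2} \left(13 - 1\right)} + \frac{2}{44}}{7} = \frac{\frac{90}{\frac{1}{-1} \cdot 12} + 2 \cdot \frac{1}{44}}{7} = \frac{\frac{90}{\left(-1\right) 12} + \frac{1}{22}}{7} = \frac{\frac{90}{-12} + \frac{1}{22}}{7} = \frac{90 \left(- \frac{1}{12}\right) + \frac{1}{22}}{7} = \frac{- \frac{15}{2} + \frac{1}{22}}{7} = \frac{1}{7} \left(- \frac{82}{11}\right) = - \frac{82}{77} \approx -1.0649$)
$\sqrt{-108 + R} = \sqrt{-108 - \frac{82}{77}} = \sqrt{- \frac{8398}{77}} = \frac{i \sqrt{646646}}{77}$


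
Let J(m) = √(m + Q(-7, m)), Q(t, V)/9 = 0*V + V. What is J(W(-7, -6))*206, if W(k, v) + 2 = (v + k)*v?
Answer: 412*√190 ≈ 5679.0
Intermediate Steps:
W(k, v) = -2 + v*(k + v) (W(k, v) = -2 + (v + k)*v = -2 + (k + v)*v = -2 + v*(k + v))
Q(t, V) = 9*V (Q(t, V) = 9*(0*V + V) = 9*(0 + V) = 9*V)
J(m) = √10*√m (J(m) = √(m + 9*m) = √(10*m) = √10*√m)
J(W(-7, -6))*206 = (√10*√(-2 + (-6)² - 7*(-6)))*206 = (√10*√(-2 + 36 + 42))*206 = (√10*√76)*206 = (√10*(2*√19))*206 = (2*√190)*206 = 412*√190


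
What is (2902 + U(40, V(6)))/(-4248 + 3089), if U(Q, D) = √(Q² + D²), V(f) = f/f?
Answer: -2902/1159 - √1601/1159 ≈ -2.5384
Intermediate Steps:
V(f) = 1
U(Q, D) = √(D² + Q²)
(2902 + U(40, V(6)))/(-4248 + 3089) = (2902 + √(1² + 40²))/(-4248 + 3089) = (2902 + √(1 + 1600))/(-1159) = (2902 + √1601)*(-1/1159) = -2902/1159 - √1601/1159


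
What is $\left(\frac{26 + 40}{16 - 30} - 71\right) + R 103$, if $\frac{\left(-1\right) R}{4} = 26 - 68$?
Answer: $\frac{120598}{7} \approx 17228.0$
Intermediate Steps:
$R = 168$ ($R = - 4 \left(26 - 68\right) = \left(-4\right) \left(-42\right) = 168$)
$\left(\frac{26 + 40}{16 - 30} - 71\right) + R 103 = \left(\frac{26 + 40}{16 - 30} - 71\right) + 168 \cdot 103 = \left(\frac{66}{-14} - 71\right) + 17304 = \left(66 \left(- \frac{1}{14}\right) - 71\right) + 17304 = \left(- \frac{33}{7} - 71\right) + 17304 = - \frac{530}{7} + 17304 = \frac{120598}{7}$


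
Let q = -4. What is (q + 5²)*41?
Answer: 861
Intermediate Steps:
(q + 5²)*41 = (-4 + 5²)*41 = (-4 + 25)*41 = 21*41 = 861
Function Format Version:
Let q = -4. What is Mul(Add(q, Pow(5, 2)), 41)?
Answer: 861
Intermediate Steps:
Mul(Add(q, Pow(5, 2)), 41) = Mul(Add(-4, Pow(5, 2)), 41) = Mul(Add(-4, 25), 41) = Mul(21, 41) = 861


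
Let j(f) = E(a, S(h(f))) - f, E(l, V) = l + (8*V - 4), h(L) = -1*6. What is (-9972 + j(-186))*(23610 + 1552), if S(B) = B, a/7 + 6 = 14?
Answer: -246134684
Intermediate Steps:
h(L) = -6
a = 56 (a = -42 + 7*14 = -42 + 98 = 56)
E(l, V) = -4 + l + 8*V (E(l, V) = l + (-4 + 8*V) = -4 + l + 8*V)
j(f) = 4 - f (j(f) = (-4 + 56 + 8*(-6)) - f = (-4 + 56 - 48) - f = 4 - f)
(-9972 + j(-186))*(23610 + 1552) = (-9972 + (4 - 1*(-186)))*(23610 + 1552) = (-9972 + (4 + 186))*25162 = (-9972 + 190)*25162 = -9782*25162 = -246134684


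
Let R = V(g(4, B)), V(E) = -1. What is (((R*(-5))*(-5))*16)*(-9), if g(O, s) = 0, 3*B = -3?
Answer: 3600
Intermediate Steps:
B = -1 (B = (1/3)*(-3) = -1)
R = -1
(((R*(-5))*(-5))*16)*(-9) = ((-1*(-5)*(-5))*16)*(-9) = ((5*(-5))*16)*(-9) = -25*16*(-9) = -400*(-9) = 3600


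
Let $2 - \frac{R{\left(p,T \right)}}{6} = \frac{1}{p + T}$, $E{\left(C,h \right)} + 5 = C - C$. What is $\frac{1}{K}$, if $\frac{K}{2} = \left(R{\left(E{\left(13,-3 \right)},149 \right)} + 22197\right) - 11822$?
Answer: $\frac{12}{249287} \approx 4.8137 \cdot 10^{-5}$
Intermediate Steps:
$E{\left(C,h \right)} = -5$ ($E{\left(C,h \right)} = -5 + \left(C - C\right) = -5 + 0 = -5$)
$R{\left(p,T \right)} = 12 - \frac{6}{T + p}$ ($R{\left(p,T \right)} = 12 - \frac{6}{p + T} = 12 - \frac{6}{T + p}$)
$K = \frac{249287}{12}$ ($K = 2 \left(\left(\frac{6 \left(-1 + 2 \cdot 149 + 2 \left(-5\right)\right)}{149 - 5} + 22197\right) - 11822\right) = 2 \left(\left(\frac{6 \left(-1 + 298 - 10\right)}{144} + 22197\right) - 11822\right) = 2 \left(\left(6 \cdot \frac{1}{144} \cdot 287 + 22197\right) - 11822\right) = 2 \left(\left(\frac{287}{24} + 22197\right) - 11822\right) = 2 \left(\frac{533015}{24} - 11822\right) = 2 \cdot \frac{249287}{24} = \frac{249287}{12} \approx 20774.0$)
$\frac{1}{K} = \frac{1}{\frac{249287}{12}} = \frac{12}{249287}$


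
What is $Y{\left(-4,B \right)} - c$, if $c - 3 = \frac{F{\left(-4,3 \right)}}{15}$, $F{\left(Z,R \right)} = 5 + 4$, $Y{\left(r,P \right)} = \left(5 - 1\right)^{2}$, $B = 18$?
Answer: $\frac{62}{5} \approx 12.4$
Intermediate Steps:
$Y{\left(r,P \right)} = 16$ ($Y{\left(r,P \right)} = 4^{2} = 16$)
$F{\left(Z,R \right)} = 9$
$c = \frac{18}{5}$ ($c = 3 + \frac{9}{15} = 3 + 9 \cdot \frac{1}{15} = 3 + \frac{3}{5} = \frac{18}{5} \approx 3.6$)
$Y{\left(-4,B \right)} - c = 16 - \frac{18}{5} = \frac{62}{5}$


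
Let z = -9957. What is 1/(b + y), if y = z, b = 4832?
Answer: -1/5125 ≈ -0.00019512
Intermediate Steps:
y = -9957
1/(b + y) = 1/(4832 - 9957) = 1/(-5125) = -1/5125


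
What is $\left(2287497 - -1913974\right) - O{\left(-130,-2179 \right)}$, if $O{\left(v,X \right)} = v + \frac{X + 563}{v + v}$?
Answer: $\frac{273103661}{65} \approx 4.2016 \cdot 10^{6}$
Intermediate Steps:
$O{\left(v,X \right)} = v + \frac{563 + X}{2 v}$
$\left(2287497 - -1913974\right) - O{\left(-130,-2179 \right)} = \left(2287497 - -1913974\right) - \frac{563 - 2179 + 2 \left(-130\right)^{2}}{2 \left(-130\right)} = \left(2287497 + 1913974\right) - \frac{1}{2} \left(- \frac{1}{130}\right) \left(563 - 2179 + 2 \cdot 16900\right) = 4201471 - \frac{1}{2} \left(- \frac{1}{130}\right) \left(563 - 2179 + 33800\right) = 4201471 - \frac{1}{2} \left(- \frac{1}{130}\right) 32184 = 4201471 - - \frac{8046}{65} = 4201471 + \frac{8046}{65} = \frac{273103661}{65}$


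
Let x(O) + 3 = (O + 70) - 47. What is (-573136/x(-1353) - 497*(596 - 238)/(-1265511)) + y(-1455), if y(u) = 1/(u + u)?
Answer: 703780112909659/1636318378110 ≈ 430.10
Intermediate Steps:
y(u) = 1/(2*u)
x(O) = 20 + O (x(O) = -3 + ((O + 70) - 47) = -3 + ((70 + O) - 47) = -3 + (23 + O) = 20 + O)
(-573136/x(-1353) - 497*(596 - 238)/(-1265511)) + y(-1455) = (-573136/(20 - 1353) - 497*(596 - 238)/(-1265511)) + (1/2)/(-1455) = (-573136/(-1333) - 497*358*(-1/1265511)) + (1/2)*(-1/1455) = (-573136*(-1/1333) - 177926*(-1/1265511)) - 1/2910 = (573136/1333 + 177926/1265511) - 1/2910 = 725547087854/1686926163 - 1/2910 = 703780112909659/1636318378110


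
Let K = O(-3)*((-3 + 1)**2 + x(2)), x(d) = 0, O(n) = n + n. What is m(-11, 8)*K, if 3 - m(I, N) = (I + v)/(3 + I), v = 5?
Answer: -54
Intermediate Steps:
O(n) = 2*n
m(I, N) = 3 - (5 + I)/(3 + I) (m(I, N) = 3 - (I + 5)/(3 + I) = 3 - (5 + I)/(3 + I))
K = -24 (K = (2*(-3))*((-3 + 1)**2 + 0) = -6*((-2)**2 + 0) = -6*(4 + 0) = -6*4 = -24)
m(-11, 8)*K = (2*(2 - 11)/(3 - 11))*(-24) = (2*(-9)/(-8))*(-24) = (2*(-1/8)*(-9))*(-24) = (9/4)*(-24) = -54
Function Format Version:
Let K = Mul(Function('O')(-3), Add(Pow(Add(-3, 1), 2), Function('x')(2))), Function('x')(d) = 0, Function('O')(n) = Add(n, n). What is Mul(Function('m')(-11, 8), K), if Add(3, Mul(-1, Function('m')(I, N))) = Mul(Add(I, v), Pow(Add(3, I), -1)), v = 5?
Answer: -54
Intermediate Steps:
Function('O')(n) = Mul(2, n)
Function('m')(I, N) = Add(3, Mul(-1, Pow(Add(3, I), -1), Add(5, I))) (Function('m')(I, N) = Add(3, Mul(-1, Mul(Add(I, 5), Pow(Add(3, I), -1)))) = Add(3, Mul(-1, Mul(Add(5, I), Pow(Add(3, I), -1)))) = Add(3, Mul(-1, Mul(Pow(Add(3, I), -1), Add(5, I)))) = Add(3, Mul(-1, Pow(Add(3, I), -1), Add(5, I))))
K = -24 (K = Mul(Mul(2, -3), Add(Pow(Add(-3, 1), 2), 0)) = Mul(-6, Add(Pow(-2, 2), 0)) = Mul(-6, Add(4, 0)) = Mul(-6, 4) = -24)
Mul(Function('m')(-11, 8), K) = Mul(Mul(2, Pow(Add(3, -11), -1), Add(2, -11)), -24) = Mul(Mul(2, Pow(-8, -1), -9), -24) = Mul(Mul(2, Rational(-1, 8), -9), -24) = Mul(Rational(9, 4), -24) = -54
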